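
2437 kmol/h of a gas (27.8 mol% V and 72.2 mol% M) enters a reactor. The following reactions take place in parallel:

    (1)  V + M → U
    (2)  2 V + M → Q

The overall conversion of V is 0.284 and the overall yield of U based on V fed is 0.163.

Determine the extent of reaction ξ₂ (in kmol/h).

ξ₂ = 41 kmol/h

Yield of U: 1ξ₁ / 677.5 = 0.163 → ξ₁ = 110.4 kmol/h.
Conversion of V: 1ξ₁ + 2ξ₂ = 0.284 × 677.5 = 192.4 → ξ₂ = 40.99 kmol/h.
Outlet amounts (n = n₀ + Σ ν·ξ):
  V: 677.5 − 1(110.4) − 2(40.99) = 485.1
  M: 1760 − 1(110.4) − 1(40.99) = 1608
  U: 0 + 1(110.4) = 110.4
  Q: 0 + 1(40.99) = 40.99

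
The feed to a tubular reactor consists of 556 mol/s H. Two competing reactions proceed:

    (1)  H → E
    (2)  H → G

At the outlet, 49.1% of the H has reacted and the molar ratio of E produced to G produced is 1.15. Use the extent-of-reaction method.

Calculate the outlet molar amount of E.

Conversion of H: H consumed = 0.491 × 556 = 273 mol/s = 1ξ₁ + 1ξ₂.
Selectivity: 1ξ₁ / (1ξ₂) = 1.15 → ξ₁ = 1.15 ξ₂.
Substitute: (1·1.15 + 1) ξ₂ = 273 → ξ₂ = 127 mol/s, ξ₁ = 146 mol/s.
Outlet amounts (n = n₀ + Σ ν·ξ):
  H: 556 − 1(146) − 1(127) = 283
  E: 0 + 1(146) = 146
  G: 0 + 1(127) = 127

146 mol/s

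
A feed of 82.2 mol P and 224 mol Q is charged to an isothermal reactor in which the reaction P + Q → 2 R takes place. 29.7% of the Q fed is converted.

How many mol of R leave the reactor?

Q reacted = 0.297 × 224 = 66.53 mol; ν_Q = −1, so ξ = 66.53/1 = 66.53 mol.
Outlet amounts (n = n₀ + ν ξ):
  P: 82.2 − 1(66.53) = 15.67
  Q: 224 − 1(66.53) = 157.5
  R: 0 + 2(66.53) = 133.1

133 mol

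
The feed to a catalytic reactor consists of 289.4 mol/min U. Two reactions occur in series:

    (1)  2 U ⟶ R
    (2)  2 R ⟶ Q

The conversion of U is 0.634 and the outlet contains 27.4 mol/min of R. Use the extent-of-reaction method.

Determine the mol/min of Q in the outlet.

Conversion of U: U consumed = 2ξ₁ = 0.634 × 289.4 → ξ₁ = 91.74 mol/min.
R balance: n_R = 0 + 1ξ₁ − 2ξ₂ = 27.4 → ξ₂ = (1·91.74 − 27.4)/2 = 32.17 mol/min.
Outlet amounts (n = n₀ + Σ ν·ξ):
  U: 289.4 − 2(91.74) = 105.9
  R: 0 + 1(91.74) − 2(32.17) = 27.4
  Q: 0 + 1(32.17) = 32.17

32.2 mol/min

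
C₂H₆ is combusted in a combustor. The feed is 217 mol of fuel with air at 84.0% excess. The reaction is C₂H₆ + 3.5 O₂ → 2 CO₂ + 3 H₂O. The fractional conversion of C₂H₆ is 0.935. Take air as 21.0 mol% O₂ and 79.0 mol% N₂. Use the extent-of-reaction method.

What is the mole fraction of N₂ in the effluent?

0.754

Stoichiometric O₂ = 3.5 × 217 = 759.5 mol; O₂ fed = 759.5 × 1.840 = 1397 mol.
N₂ fed = 1397 × 79/21 = 5257 mol.
Fuel reacted = 0.935 × 217 → ξ = 202.9 mol.
Outlet (n = n₀ + ν ξ):
  C₂H₆: 217 − 1(202.9) = 14.1
  O₂: 1397 − 3.5(202.9) = 687.3
  N₂: 5257 (inert)
  CO₂: 0 + 2(202.9) = 405.8
  H₂O: 0 + 3(202.9) = 608.7
Total out = 6973 mol; y_N₂ = 5257 / 6973 = 0.7539.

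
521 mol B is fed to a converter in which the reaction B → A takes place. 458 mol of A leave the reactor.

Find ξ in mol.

For A: n = n₀ + 1ξ → 458 = 0 + 1ξ, giving ξ = 458 mol.
Outlet amounts (n = n₀ + ν ξ):
  B: 521 − 1(458) = 63
  A: 0 + 1(458) = 458

ξ = 458 mol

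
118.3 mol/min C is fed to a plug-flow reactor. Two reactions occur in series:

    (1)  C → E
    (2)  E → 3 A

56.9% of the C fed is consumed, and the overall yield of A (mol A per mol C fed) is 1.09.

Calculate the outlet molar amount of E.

24.3 mol/min

Conversion of C: C consumed = 1ξ₁ = 0.569 × 118.3 → ξ₁ = 67.31 mol/min.
Yield of A: 3ξ₂ / 118.3 = 1.09 → ξ₂ = 42.98 mol/min.
Outlet amounts (n = n₀ + Σ ν·ξ):
  C: 118.3 − 1(67.31) = 50.99
  E: 0 + 1(67.31) − 1(42.98) = 24.33
  A: 0 + 3(42.98) = 128.9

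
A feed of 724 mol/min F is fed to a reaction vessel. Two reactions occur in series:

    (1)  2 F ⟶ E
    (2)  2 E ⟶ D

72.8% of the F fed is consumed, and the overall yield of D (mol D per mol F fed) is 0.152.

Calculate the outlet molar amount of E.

Conversion of F: F consumed = 2ξ₁ = 0.728 × 724 → ξ₁ = 263.5 mol/min.
Yield of D: 1ξ₂ / 724 = 0.152 → ξ₂ = 110 mol/min.
Outlet amounts (n = n₀ + Σ ν·ξ):
  F: 724 − 2(263.5) = 196.9
  E: 0 + 1(263.5) − 2(110) = 43.44
  D: 0 + 1(110) = 110

43.4 mol/min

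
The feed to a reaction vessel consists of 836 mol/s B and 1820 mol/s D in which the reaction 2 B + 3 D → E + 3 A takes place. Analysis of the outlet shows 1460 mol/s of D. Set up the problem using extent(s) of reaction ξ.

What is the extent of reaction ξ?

ξ = 120 mol/s

For D: n = n₀ − 3ξ → 1460 = 1820 − 3ξ, giving ξ = 120 mol/s.
Outlet amounts (n = n₀ + ν ξ):
  B: 836 − 2(120) = 596
  D: 1820 − 3(120) = 1460
  E: 0 + 1(120) = 120
  A: 0 + 3(120) = 360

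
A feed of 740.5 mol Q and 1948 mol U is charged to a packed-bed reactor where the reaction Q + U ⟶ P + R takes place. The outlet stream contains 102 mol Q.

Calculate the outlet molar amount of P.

638 mol

For Q: n = n₀ − 1ξ → 102 = 740.5 − 1ξ, giving ξ = 638.5 mol.
Outlet amounts (n = n₀ + ν ξ):
  Q: 740.5 − 1(638.5) = 102
  U: 1948 − 1(638.5) = 1310
  P: 0 + 1(638.5) = 638.5
  R: 0 + 1(638.5) = 638.5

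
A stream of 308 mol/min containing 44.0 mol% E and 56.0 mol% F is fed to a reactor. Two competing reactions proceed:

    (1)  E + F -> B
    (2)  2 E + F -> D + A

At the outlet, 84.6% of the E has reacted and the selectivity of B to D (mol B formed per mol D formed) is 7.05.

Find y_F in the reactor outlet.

0.342

Conversion of E: E consumed = 0.846 × 135.5 = 114.6 mol/min = 1ξ₁ + 2ξ₂.
Selectivity: 1ξ₁ / (1ξ₂) = 7.05 → ξ₁ = 7.05 ξ₂.
Substitute: (1·7.05 + 2) ξ₂ = 114.6 → ξ₂ = 12.67 mol/min, ξ₁ = 89.31 mol/min.
Outlet amounts (n = n₀ + Σ ν·ξ):
  E: 135.5 − 1(89.31) − 2(12.67) = 20.87
  F: 172.5 − 1(89.31) − 1(12.67) = 70.5
  B: 0 + 1(89.31) = 89.31
  D: 0 + 1(12.67) = 12.67
  A: 0 + 1(12.67) = 12.67
Total out = 206 mol/min; y_F = 70.5 / 206 = 0.3422.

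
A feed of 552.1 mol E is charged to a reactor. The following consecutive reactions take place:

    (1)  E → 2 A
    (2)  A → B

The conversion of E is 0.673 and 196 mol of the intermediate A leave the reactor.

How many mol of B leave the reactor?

Conversion of E: E consumed = 1ξ₁ = 0.673 × 552.1 → ξ₁ = 371.6 mol.
A balance: n_A = 0 + 2ξ₁ − 1ξ₂ = 196 → ξ₂ = (2·371.6 − 196)/1 = 547.1 mol.
Outlet amounts (n = n₀ + Σ ν·ξ):
  E: 552.1 − 1(371.6) = 180.5
  A: 0 + 2(371.6) − 1(547.1) = 196
  B: 0 + 1(547.1) = 547.1

547 mol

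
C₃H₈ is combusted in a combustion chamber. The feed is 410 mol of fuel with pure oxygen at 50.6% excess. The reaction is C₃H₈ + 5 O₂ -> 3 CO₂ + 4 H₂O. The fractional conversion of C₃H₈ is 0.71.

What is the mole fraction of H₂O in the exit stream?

Stoichiometric O₂ = 5 × 410 = 2050 mol; O₂ fed = 2050 × 1.506 = 3087 mol.
Fuel reacted = 0.71 × 410 → ξ = 291.1 mol.
Outlet (n = n₀ + ν ξ):
  C₃H₈: 410 − 1(291.1) = 118.9
  O₂: 3087 − 5(291.1) = 1632
  CO₂: 0 + 3(291.1) = 873.3
  H₂O: 0 + 4(291.1) = 1164
Total out = 3788 mol; y_H₂O = 1164 / 3788 = 0.3074.

0.307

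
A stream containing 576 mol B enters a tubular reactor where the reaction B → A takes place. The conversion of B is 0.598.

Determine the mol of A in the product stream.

B reacted = 0.598 × 576 = 344.4 mol; ν_B = −1, so ξ = 344.4/1 = 344.4 mol.
Outlet amounts (n = n₀ + ν ξ):
  B: 576 − 1(344.4) = 231.6
  A: 0 + 1(344.4) = 344.4

344 mol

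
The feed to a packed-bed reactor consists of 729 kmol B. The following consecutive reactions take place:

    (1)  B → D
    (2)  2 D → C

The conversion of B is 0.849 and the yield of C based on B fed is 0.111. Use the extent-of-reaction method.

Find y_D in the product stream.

0.705

Conversion of B: B consumed = 1ξ₁ = 0.849 × 729 → ξ₁ = 618.9 kmol.
Yield of C: 1ξ₂ / 729 = 0.111 → ξ₂ = 80.92 kmol.
Outlet amounts (n = n₀ + Σ ν·ξ):
  B: 729 − 1(618.9) = 110.1
  D: 0 + 1(618.9) − 2(80.92) = 457.1
  C: 0 + 1(80.92) = 80.92
Total out = 648.1 kmol; y_D = 457.1 / 648.1 = 0.7053.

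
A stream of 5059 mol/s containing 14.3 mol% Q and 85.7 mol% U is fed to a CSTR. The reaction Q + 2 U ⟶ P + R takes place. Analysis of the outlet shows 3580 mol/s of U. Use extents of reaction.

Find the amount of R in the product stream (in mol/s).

378 mol/s

For U: n = n₀ − 2ξ → 3580 = 4336 − 2ξ, giving ξ = 377.8 mol/s.
Outlet amounts (n = n₀ + ν ξ):
  Q: 723.4 − 1(377.8) = 345.7
  U: 4336 − 2(377.8) = 3580
  P: 0 + 1(377.8) = 377.8
  R: 0 + 1(377.8) = 377.8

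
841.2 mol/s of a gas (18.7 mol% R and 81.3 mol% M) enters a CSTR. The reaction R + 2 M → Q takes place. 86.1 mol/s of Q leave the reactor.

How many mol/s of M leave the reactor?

For Q: n = n₀ + 1ξ → 86.1 = 0 + 1ξ, giving ξ = 86.1 mol/s.
Outlet amounts (n = n₀ + ν ξ):
  R: 157.3 − 1(86.1) = 71.2
  M: 683.9 − 2(86.1) = 511.7
  Q: 0 + 1(86.1) = 86.1

512 mol/s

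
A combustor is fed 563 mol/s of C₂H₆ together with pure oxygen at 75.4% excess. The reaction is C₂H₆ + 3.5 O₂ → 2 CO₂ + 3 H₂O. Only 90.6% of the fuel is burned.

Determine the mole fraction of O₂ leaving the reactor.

0.391

Stoichiometric O₂ = 3.5 × 563 = 1970 mol/s; O₂ fed = 1970 × 1.754 = 3456 mol/s.
Fuel reacted = 0.906 × 563 → ξ = 510.1 mol/s.
Outlet (n = n₀ + ν ξ):
  C₂H₆: 563 − 1(510.1) = 52.92
  O₂: 3456 − 3.5(510.1) = 1671
  CO₂: 0 + 2(510.1) = 1020
  H₂O: 0 + 3(510.1) = 1530
Total out = 4274 mol/s; y_O₂ = 1671 / 4274 = 0.3909.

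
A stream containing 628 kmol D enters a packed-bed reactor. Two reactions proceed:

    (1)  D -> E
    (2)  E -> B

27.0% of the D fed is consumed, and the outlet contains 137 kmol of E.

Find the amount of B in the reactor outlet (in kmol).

Conversion of D: D consumed = 1ξ₁ = 0.27 × 628 → ξ₁ = 169.6 kmol.
E balance: n_E = 0 + 1ξ₁ − 1ξ₂ = 137 → ξ₂ = (1·169.6 − 137)/1 = 32.56 kmol.
Outlet amounts (n = n₀ + Σ ν·ξ):
  D: 628 − 1(169.6) = 458.4
  E: 0 + 1(169.6) − 1(32.56) = 137
  B: 0 + 1(32.56) = 32.56

32.6 kmol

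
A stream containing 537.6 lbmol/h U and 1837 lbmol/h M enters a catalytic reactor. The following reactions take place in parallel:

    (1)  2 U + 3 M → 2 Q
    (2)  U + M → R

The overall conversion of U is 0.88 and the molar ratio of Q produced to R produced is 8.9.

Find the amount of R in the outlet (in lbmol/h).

Conversion of U: U consumed = 0.88 × 537.6 = 473.1 lbmol/h = 2ξ₁ + 1ξ₂.
Selectivity: 2ξ₁ / (1ξ₂) = 8.9 → ξ₁ = 4.45 ξ₂.
Substitute: (2·4.45 + 1) ξ₂ = 473.1 → ξ₂ = 47.79 lbmol/h, ξ₁ = 212.7 lbmol/h.
Outlet amounts (n = n₀ + Σ ν·ξ):
  U: 537.6 − 2(212.7) − 1(47.79) = 64.51
  M: 1837 − 3(212.7) − 1(47.79) = 1151
  Q: 0 + 2(212.7) = 425.3
  R: 0 + 1(47.79) = 47.79

47.8 lbmol/h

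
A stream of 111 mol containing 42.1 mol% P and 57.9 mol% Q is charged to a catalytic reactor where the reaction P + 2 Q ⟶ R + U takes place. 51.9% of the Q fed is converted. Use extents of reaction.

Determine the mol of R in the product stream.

Q reacted = 0.519 × 64.27 = 33.36 mol; ν_Q = −2, so ξ = 33.36/2 = 16.68 mol.
Outlet amounts (n = n₀ + ν ξ):
  P: 46.73 − 1(16.68) = 30.05
  Q: 64.27 − 2(16.68) = 30.91
  R: 0 + 1(16.68) = 16.68
  U: 0 + 1(16.68) = 16.68

16.7 mol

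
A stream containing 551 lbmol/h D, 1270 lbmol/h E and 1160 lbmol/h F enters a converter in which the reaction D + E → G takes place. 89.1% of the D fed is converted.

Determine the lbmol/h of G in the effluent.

D reacted = 0.891 × 551 = 490.9 lbmol/h; ν_D = −1, so ξ = 490.9/1 = 490.9 lbmol/h.
Outlet amounts (n = n₀ + ν ξ):
  D: 551 − 1(490.9) = 60.06
  E: 1270 − 1(490.9) = 779.1
  G: 0 + 1(490.9) = 490.9
  F: 1160 (inert)

491 lbmol/h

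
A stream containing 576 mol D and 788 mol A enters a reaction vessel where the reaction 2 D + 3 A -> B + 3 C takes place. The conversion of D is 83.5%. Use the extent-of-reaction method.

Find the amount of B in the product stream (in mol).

240 mol

D reacted = 0.835 × 576 = 481 mol; ν_D = −2, so ξ = 481/2 = 240.5 mol.
Outlet amounts (n = n₀ + ν ξ):
  D: 576 − 2(240.5) = 95.04
  A: 788 − 3(240.5) = 66.56
  B: 0 + 1(240.5) = 240.5
  C: 0 + 3(240.5) = 721.4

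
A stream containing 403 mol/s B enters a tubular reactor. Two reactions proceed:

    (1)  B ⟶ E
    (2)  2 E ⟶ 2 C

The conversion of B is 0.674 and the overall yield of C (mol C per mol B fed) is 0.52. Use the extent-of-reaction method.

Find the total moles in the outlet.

Conversion of B: B consumed = 1ξ₁ = 0.674 × 403 → ξ₁ = 271.6 mol/s.
Yield of C: 2ξ₂ / 403 = 0.52 → ξ₂ = 104.8 mol/s.
Outlet amounts (n = n₀ + Σ ν·ξ):
  B: 403 − 1(271.6) = 131.4
  E: 0 + 1(271.6) − 2(104.8) = 62.06
  C: 0 + 2(104.8) = 209.6
Total out = 131.4 + 62.06 + 209.6 = 403 mol/s.

403 mol/s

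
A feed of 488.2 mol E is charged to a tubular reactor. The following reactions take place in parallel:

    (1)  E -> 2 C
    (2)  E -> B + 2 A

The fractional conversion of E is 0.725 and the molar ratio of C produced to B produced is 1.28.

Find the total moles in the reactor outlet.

1060 mol

Conversion of E: E consumed = 0.725 × 488.2 = 353.9 mol = 1ξ₁ + 1ξ₂.
Selectivity: 2ξ₁ / (1ξ₂) = 1.28 → ξ₁ = 0.64 ξ₂.
Substitute: (1·0.64 + 1) ξ₂ = 353.9 → ξ₂ = 215.8 mol, ξ₁ = 138.1 mol.
Outlet amounts (n = n₀ + Σ ν·ξ):
  E: 488.2 − 1(138.1) − 1(215.8) = 134.3
  C: 0 + 2(138.1) = 276.2
  B: 0 + 1(215.8) = 215.8
  A: 0 + 2(215.8) = 431.6
Total out = 134.3 + 276.2 + 215.8 + 431.6 = 1058 mol.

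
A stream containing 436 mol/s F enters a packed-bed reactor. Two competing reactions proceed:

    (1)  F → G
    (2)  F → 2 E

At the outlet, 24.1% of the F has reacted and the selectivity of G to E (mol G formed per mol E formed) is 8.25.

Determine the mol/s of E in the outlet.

12 mol/s

Conversion of F: F consumed = 0.241 × 436 = 105.1 mol/s = 1ξ₁ + 1ξ₂.
Selectivity: 1ξ₁ / (2ξ₂) = 8.25 → ξ₁ = 16.5 ξ₂.
Substitute: (1·16.5 + 1) ξ₂ = 105.1 → ξ₂ = 6.004 mol/s, ξ₁ = 99.07 mol/s.
Outlet amounts (n = n₀ + Σ ν·ξ):
  F: 436 − 1(99.07) − 1(6.004) = 330.9
  G: 0 + 1(99.07) = 99.07
  E: 0 + 2(6.004) = 12.01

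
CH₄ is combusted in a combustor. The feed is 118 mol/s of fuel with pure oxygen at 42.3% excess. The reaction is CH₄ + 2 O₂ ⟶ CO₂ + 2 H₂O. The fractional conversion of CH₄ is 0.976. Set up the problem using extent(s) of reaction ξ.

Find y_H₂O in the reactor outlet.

0.508

Stoichiometric O₂ = 2 × 118 = 236 mol/s; O₂ fed = 236 × 1.423 = 335.8 mol/s.
Fuel reacted = 0.976 × 118 → ξ = 115.2 mol/s.
Outlet (n = n₀ + ν ξ):
  CH₄: 118 − 1(115.2) = 2.832
  O₂: 335.8 − 2(115.2) = 105.5
  CO₂: 0 + 1(115.2) = 115.2
  H₂O: 0 + 2(115.2) = 230.3
Total out = 453.8 mol/s; y_H₂O = 230.3 / 453.8 = 0.5075.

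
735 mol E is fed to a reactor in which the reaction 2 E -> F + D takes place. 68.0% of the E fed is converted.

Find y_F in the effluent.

E reacted = 0.68 × 735 = 499.8 mol; ν_E = −2, so ξ = 499.8/2 = 249.9 mol.
Outlet amounts (n = n₀ + ν ξ):
  E: 735 − 2(249.9) = 235.2
  F: 0 + 1(249.9) = 249.9
  D: 0 + 1(249.9) = 249.9
Total out = 735 mol; y_F = 249.9 / 735 = 0.34.

0.34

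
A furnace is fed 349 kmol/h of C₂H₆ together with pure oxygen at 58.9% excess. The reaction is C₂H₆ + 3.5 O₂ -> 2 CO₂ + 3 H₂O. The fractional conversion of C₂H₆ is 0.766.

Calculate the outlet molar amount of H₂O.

802 kmol/h

Stoichiometric O₂ = 3.5 × 349 = 1222 kmol/h; O₂ fed = 1222 × 1.589 = 1941 kmol/h.
Fuel reacted = 0.766 × 349 → ξ = 267.3 kmol/h.
Outlet (n = n₀ + ν ξ):
  C₂H₆: 349 − 1(267.3) = 81.67
  O₂: 1941 − 3.5(267.3) = 1005
  CO₂: 0 + 2(267.3) = 534.7
  H₂O: 0 + 3(267.3) = 802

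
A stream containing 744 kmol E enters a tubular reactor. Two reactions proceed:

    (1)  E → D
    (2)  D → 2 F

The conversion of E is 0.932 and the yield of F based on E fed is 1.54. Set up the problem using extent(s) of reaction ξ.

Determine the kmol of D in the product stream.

Conversion of E: E consumed = 1ξ₁ = 0.932 × 744 → ξ₁ = 693.4 kmol.
Yield of F: 2ξ₂ / 744 = 1.54 → ξ₂ = 572.9 kmol.
Outlet amounts (n = n₀ + Σ ν·ξ):
  E: 744 − 1(693.4) = 50.59
  D: 0 + 1(693.4) − 1(572.9) = 120.5
  F: 0 + 2(572.9) = 1146

121 kmol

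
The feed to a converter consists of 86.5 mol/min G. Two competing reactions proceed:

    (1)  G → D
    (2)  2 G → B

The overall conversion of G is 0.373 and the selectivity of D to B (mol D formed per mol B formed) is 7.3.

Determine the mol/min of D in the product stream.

Conversion of G: G consumed = 0.373 × 86.5 = 32.26 mol/min = 1ξ₁ + 2ξ₂.
Selectivity: 1ξ₁ / (1ξ₂) = 7.3 → ξ₁ = 7.3 ξ₂.
Substitute: (1·7.3 + 2) ξ₂ = 32.26 → ξ₂ = 3.469 mol/min, ξ₁ = 25.33 mol/min.
Outlet amounts (n = n₀ + Σ ν·ξ):
  G: 86.5 − 1(25.33) − 2(3.469) = 54.24
  D: 0 + 1(25.33) = 25.33
  B: 0 + 1(3.469) = 3.469

25.3 mol/min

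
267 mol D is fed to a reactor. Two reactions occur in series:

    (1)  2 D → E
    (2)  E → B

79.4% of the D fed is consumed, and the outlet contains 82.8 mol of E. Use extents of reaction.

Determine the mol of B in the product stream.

Conversion of D: D consumed = 2ξ₁ = 0.794 × 267 → ξ₁ = 106 mol.
E balance: n_E = 0 + 1ξ₁ − 1ξ₂ = 82.8 → ξ₂ = (1·106 − 82.8)/1 = 23.2 mol.
Outlet amounts (n = n₀ + Σ ν·ξ):
  D: 267 − 2(106) = 55
  E: 0 + 1(106) − 1(23.2) = 82.8
  B: 0 + 1(23.2) = 23.2

23.2 mol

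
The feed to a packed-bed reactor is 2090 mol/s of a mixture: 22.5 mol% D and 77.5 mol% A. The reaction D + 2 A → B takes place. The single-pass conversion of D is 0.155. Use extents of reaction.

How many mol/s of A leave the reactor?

D reacted = 0.155 × 470.2 = 72.89 mol/s; ν_D = −1, so ξ = 72.89/1 = 72.89 mol/s.
Outlet amounts (n = n₀ + ν ξ):
  D: 470.2 − 1(72.89) = 397.4
  A: 1620 − 2(72.89) = 1474
  B: 0 + 1(72.89) = 72.89

1470 mol/s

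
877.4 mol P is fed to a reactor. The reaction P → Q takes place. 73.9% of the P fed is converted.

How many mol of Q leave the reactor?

P reacted = 0.739 × 877.4 = 648.4 mol; ν_P = −1, so ξ = 648.4/1 = 648.4 mol.
Outlet amounts (n = n₀ + ν ξ):
  P: 877.4 − 1(648.4) = 229
  Q: 0 + 1(648.4) = 648.4

648 mol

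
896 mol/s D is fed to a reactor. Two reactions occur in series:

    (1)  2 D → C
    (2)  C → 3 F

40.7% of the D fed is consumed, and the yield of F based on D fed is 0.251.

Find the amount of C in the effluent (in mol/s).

Conversion of D: D consumed = 2ξ₁ = 0.407 × 896 → ξ₁ = 182.3 mol/s.
Yield of F: 3ξ₂ / 896 = 0.251 → ξ₂ = 74.97 mol/s.
Outlet amounts (n = n₀ + Σ ν·ξ):
  D: 896 − 2(182.3) = 531.3
  C: 0 + 1(182.3) − 1(74.97) = 107.4
  F: 0 + 3(74.97) = 224.9

107 mol/s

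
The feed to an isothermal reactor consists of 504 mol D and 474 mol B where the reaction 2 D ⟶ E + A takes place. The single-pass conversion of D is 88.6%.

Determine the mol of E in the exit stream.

223 mol

D reacted = 0.886 × 504 = 446.5 mol; ν_D = −2, so ξ = 446.5/2 = 223.3 mol.
Outlet amounts (n = n₀ + ν ξ):
  D: 504 − 2(223.3) = 57.46
  E: 0 + 1(223.3) = 223.3
  A: 0 + 1(223.3) = 223.3
  B: 474 (inert)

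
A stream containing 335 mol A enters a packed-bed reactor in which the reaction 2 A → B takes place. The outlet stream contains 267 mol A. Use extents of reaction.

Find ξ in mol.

For A: n = n₀ − 2ξ → 267 = 335 − 2ξ, giving ξ = 34 mol.
Outlet amounts (n = n₀ + ν ξ):
  A: 335 − 2(34) = 267
  B: 0 + 1(34) = 34

ξ = 34 mol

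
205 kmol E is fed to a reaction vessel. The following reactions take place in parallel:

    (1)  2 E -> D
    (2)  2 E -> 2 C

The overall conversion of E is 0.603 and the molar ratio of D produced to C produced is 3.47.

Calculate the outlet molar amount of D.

54 kmol

Conversion of E: E consumed = 0.603 × 205 = 123.6 kmol = 2ξ₁ + 2ξ₂.
Selectivity: 1ξ₁ / (2ξ₂) = 3.47 → ξ₁ = 6.94 ξ₂.
Substitute: (2·6.94 + 2) ξ₂ = 123.6 → ξ₂ = 7.784 kmol, ξ₁ = 54.02 kmol.
Outlet amounts (n = n₀ + Σ ν·ξ):
  E: 205 − 2(54.02) − 2(7.784) = 81.39
  D: 0 + 1(54.02) = 54.02
  C: 0 + 2(7.784) = 15.57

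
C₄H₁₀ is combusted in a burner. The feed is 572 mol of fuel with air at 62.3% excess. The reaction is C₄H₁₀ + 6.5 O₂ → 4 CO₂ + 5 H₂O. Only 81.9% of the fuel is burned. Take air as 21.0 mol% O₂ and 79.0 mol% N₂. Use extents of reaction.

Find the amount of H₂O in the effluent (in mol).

Stoichiometric O₂ = 6.5 × 572 = 3718 mol; O₂ fed = 3718 × 1.623 = 6034 mol.
N₂ fed = 6034 × 79/21 = 22700 mol.
Fuel reacted = 0.819 × 572 → ξ = 468.5 mol.
Outlet (n = n₀ + ν ξ):
  C₄H₁₀: 572 − 1(468.5) = 103.5
  O₂: 6034 − 6.5(468.5) = 2989
  N₂: 22700 (inert)
  CO₂: 0 + 4(468.5) = 1874
  H₂O: 0 + 5(468.5) = 2342

2340 mol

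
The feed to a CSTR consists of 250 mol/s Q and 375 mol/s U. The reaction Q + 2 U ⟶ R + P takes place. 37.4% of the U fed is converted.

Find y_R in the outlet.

0.126

U reacted = 0.374 × 375 = 140.2 mol/s; ν_U = −2, so ξ = 140.2/2 = 70.12 mol/s.
Outlet amounts (n = n₀ + ν ξ):
  Q: 250 − 1(70.12) = 179.9
  U: 375 − 2(70.12) = 234.8
  R: 0 + 1(70.12) = 70.12
  P: 0 + 1(70.12) = 70.12
Total out = 554.9 mol/s; y_R = 70.12 / 554.9 = 0.1264.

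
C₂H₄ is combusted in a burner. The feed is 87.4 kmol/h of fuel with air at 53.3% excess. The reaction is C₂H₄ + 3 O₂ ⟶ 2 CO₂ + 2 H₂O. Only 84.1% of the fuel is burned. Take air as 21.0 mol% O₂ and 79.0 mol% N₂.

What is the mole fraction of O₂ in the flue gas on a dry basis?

Stoichiometric O₂ = 3 × 87.4 = 262.2 kmol/h; O₂ fed = 262.2 × 1.533 = 402 kmol/h.
N₂ fed = 402 × 79/21 = 1512 kmol/h.
Fuel reacted = 0.841 × 87.4 → ξ = 73.5 kmol/h.
Outlet (n = n₀ + ν ξ):
  C₂H₄: 87.4 − 1(73.5) = 13.9
  O₂: 402 − 3(73.5) = 181.4
  N₂: 1512 (inert)
  CO₂: 0 + 2(73.5) = 147
  H₂O: 0 + 2(73.5) = 147
Dry total = 1854 kmol/h; y_O₂ (dry) = 181.4 / 1854 = 0.09784.

0.0978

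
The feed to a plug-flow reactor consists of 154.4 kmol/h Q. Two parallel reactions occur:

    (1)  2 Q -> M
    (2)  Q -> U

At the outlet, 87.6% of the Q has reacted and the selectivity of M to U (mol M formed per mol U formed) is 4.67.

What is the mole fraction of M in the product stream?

0.655

Conversion of Q: Q consumed = 0.876 × 154.4 = 135.3 kmol/h = 2ξ₁ + 1ξ₂.
Selectivity: 1ξ₁ / (1ξ₂) = 4.67 → ξ₁ = 4.67 ξ₂.
Substitute: (2·4.67 + 1) ξ₂ = 135.3 → ξ₂ = 13.08 kmol/h, ξ₁ = 61.09 kmol/h.
Outlet amounts (n = n₀ + Σ ν·ξ):
  Q: 154.4 − 2(61.09) − 1(13.08) = 19.15
  M: 0 + 1(61.09) = 61.09
  U: 0 + 1(13.08) = 13.08
Total out = 93.31 kmol/h; y_M = 61.09 / 93.31 = 0.6546.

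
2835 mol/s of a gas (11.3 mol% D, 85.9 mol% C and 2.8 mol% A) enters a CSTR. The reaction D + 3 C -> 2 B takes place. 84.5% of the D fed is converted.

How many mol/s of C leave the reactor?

D reacted = 0.845 × 320.4 = 270.7 mol/s; ν_D = −1, so ξ = 270.7/1 = 270.7 mol/s.
Outlet amounts (n = n₀ + ν ξ):
  D: 320.4 − 1(270.7) = 49.66
  C: 2435 − 3(270.7) = 1623
  B: 0 + 2(270.7) = 541.4
  A: 79.38 (inert)

1620 mol/s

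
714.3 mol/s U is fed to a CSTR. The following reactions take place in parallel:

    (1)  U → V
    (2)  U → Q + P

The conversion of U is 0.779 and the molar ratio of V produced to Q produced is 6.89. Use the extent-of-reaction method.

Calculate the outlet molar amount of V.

Conversion of U: U consumed = 0.779 × 714.3 = 556.4 mol/s = 1ξ₁ + 1ξ₂.
Selectivity: 1ξ₁ / (1ξ₂) = 6.89 → ξ₁ = 6.89 ξ₂.
Substitute: (1·6.89 + 1) ξ₂ = 556.4 → ξ₂ = 70.52 mol/s, ξ₁ = 485.9 mol/s.
Outlet amounts (n = n₀ + Σ ν·ξ):
  U: 714.3 − 1(485.9) − 1(70.52) = 157.9
  V: 0 + 1(485.9) = 485.9
  Q: 0 + 1(70.52) = 70.52
  P: 0 + 1(70.52) = 70.52

486 mol/s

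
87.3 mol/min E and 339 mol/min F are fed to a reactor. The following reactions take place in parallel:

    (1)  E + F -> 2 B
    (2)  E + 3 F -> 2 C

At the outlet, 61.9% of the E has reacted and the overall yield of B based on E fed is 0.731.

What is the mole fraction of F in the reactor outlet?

Yield of B: 2ξ₁ / 87.3 = 0.731 → ξ₁ = 31.91 mol/min.
Conversion of E: 1ξ₁ + 1ξ₂ = 0.619 × 87.3 = 54.04 → ξ₂ = 22.13 mol/min.
Outlet amounts (n = n₀ + Σ ν·ξ):
  E: 87.3 − 1(31.91) − 1(22.13) = 33.26
  F: 339 − 1(31.91) − 3(22.13) = 240.7
  B: 0 + 2(31.91) = 63.82
  C: 0 + 2(22.13) = 44.26
Total out = 382 mol/min; y_F = 240.7 / 382 = 0.63.

0.63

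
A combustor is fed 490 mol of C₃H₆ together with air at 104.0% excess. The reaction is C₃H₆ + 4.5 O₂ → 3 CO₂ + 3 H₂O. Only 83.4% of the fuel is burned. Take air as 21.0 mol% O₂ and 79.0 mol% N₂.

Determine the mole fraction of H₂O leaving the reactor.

0.0554

Stoichiometric O₂ = 4.5 × 490 = 2205 mol; O₂ fed = 2205 × 2.040 = 4498 mol.
N₂ fed = 4498 × 79/21 = 16920 mol.
Fuel reacted = 0.834 × 490 → ξ = 408.7 mol.
Outlet (n = n₀ + ν ξ):
  C₃H₆: 490 − 1(408.7) = 81.34
  O₂: 4498 − 4.5(408.7) = 2659
  N₂: 16920 (inert)
  CO₂: 0 + 3(408.7) = 1226
  H₂O: 0 + 3(408.7) = 1226
Total out = 22110 mol; y_H₂O = 1226 / 22110 = 0.05544.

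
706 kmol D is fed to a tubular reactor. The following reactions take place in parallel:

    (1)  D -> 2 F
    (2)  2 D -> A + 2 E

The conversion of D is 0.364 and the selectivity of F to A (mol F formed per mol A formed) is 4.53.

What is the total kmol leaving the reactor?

Conversion of D: D consumed = 0.364 × 706 = 257 kmol = 1ξ₁ + 2ξ₂.
Selectivity: 2ξ₁ / (1ξ₂) = 4.53 → ξ₁ = 2.265 ξ₂.
Substitute: (1·2.265 + 2) ξ₂ = 257 → ξ₂ = 60.25 kmol, ξ₁ = 136.5 kmol.
Outlet amounts (n = n₀ + Σ ν·ξ):
  D: 706 − 1(136.5) − 2(60.25) = 449
  F: 0 + 2(136.5) = 273
  A: 0 + 1(60.25) = 60.25
  E: 0 + 2(60.25) = 120.5
Total out = 449 + 273 + 60.25 + 120.5 = 902.7 kmol.

903 kmol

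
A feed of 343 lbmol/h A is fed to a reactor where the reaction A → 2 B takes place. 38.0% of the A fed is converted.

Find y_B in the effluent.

0.551

A reacted = 0.38 × 343 = 130.3 lbmol/h; ν_A = −1, so ξ = 130.3/1 = 130.3 lbmol/h.
Outlet amounts (n = n₀ + ν ξ):
  A: 343 − 1(130.3) = 212.7
  B: 0 + 2(130.3) = 260.7
Total out = 473.3 lbmol/h; y_B = 260.7 / 473.3 = 0.5507.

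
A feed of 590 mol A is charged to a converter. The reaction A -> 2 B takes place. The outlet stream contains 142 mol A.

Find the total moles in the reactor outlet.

For A: n = n₀ − 1ξ → 142 = 590 − 1ξ, giving ξ = 448 mol.
Outlet amounts (n = n₀ + ν ξ):
  A: 590 − 1(448) = 142
  B: 0 + 2(448) = 896
Total out = 142 + 896 = 1038 mol.

1040 mol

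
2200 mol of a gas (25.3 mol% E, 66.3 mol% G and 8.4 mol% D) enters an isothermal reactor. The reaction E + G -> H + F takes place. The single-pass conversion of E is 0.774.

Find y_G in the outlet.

E reacted = 0.774 × 556.6 = 430.8 mol; ν_E = −1, so ξ = 430.8/1 = 430.8 mol.
Outlet amounts (n = n₀ + ν ξ):
  E: 556.6 − 1(430.8) = 125.8
  G: 1459 − 1(430.8) = 1028
  H: 0 + 1(430.8) = 430.8
  F: 0 + 1(430.8) = 430.8
  D: 184.8 (inert)
Total out = 2200 mol; y_G = 1028 / 2200 = 0.4672.

0.467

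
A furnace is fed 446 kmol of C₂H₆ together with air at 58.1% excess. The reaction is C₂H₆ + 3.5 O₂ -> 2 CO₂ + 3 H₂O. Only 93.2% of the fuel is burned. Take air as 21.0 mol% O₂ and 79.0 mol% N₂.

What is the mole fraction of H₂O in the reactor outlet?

0.101

Stoichiometric O₂ = 3.5 × 446 = 1561 kmol; O₂ fed = 1561 × 1.581 = 2468 kmol.
N₂ fed = 2468 × 79/21 = 9284 kmol.
Fuel reacted = 0.932 × 446 → ξ = 415.7 kmol.
Outlet (n = n₀ + ν ξ):
  C₂H₆: 446 − 1(415.7) = 30.33
  O₂: 2468 − 3.5(415.7) = 1013
  N₂: 9284 (inert)
  CO₂: 0 + 2(415.7) = 831.3
  H₂O: 0 + 3(415.7) = 1247
Total out = 12410 kmol; y_H₂O = 1247 / 12410 = 0.1005.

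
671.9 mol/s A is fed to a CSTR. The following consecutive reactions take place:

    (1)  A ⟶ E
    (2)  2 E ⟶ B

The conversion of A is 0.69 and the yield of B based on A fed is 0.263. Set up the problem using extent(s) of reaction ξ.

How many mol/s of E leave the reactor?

Conversion of A: A consumed = 1ξ₁ = 0.69 × 671.9 → ξ₁ = 463.6 mol/s.
Yield of B: 1ξ₂ / 671.9 = 0.263 → ξ₂ = 176.7 mol/s.
Outlet amounts (n = n₀ + Σ ν·ξ):
  A: 671.9 − 1(463.6) = 208.3
  E: 0 + 1(463.6) − 2(176.7) = 110.2
  B: 0 + 1(176.7) = 176.7

110 mol/s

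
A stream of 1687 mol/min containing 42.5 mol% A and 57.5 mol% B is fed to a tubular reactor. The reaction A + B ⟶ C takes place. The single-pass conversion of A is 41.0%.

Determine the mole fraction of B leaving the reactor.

A reacted = 0.41 × 717 = 294 mol/min; ν_A = −1, so ξ = 294/1 = 294 mol/min.
Outlet amounts (n = n₀ + ν ξ):
  A: 717 − 1(294) = 423
  B: 970 − 1(294) = 676.1
  C: 0 + 1(294) = 294
Total out = 1393 mol/min; y_B = 676.1 / 1393 = 0.4853.

0.485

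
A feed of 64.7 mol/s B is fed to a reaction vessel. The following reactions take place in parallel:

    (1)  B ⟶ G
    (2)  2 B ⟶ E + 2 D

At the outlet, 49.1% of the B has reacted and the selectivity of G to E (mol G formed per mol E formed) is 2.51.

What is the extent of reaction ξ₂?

Conversion of B: B consumed = 0.491 × 64.7 = 31.77 mol/s = 1ξ₁ + 2ξ₂.
Selectivity: 1ξ₁ / (1ξ₂) = 2.51 → ξ₁ = 2.51 ξ₂.
Substitute: (1·2.51 + 2) ξ₂ = 31.77 → ξ₂ = 7.044 mol/s, ξ₁ = 17.68 mol/s.
Outlet amounts (n = n₀ + Σ ν·ξ):
  B: 64.7 − 1(17.68) − 2(7.044) = 32.93
  G: 0 + 1(17.68) = 17.68
  E: 0 + 1(7.044) = 7.044
  D: 0 + 2(7.044) = 14.09

ξ₂ = 7.04 mol/s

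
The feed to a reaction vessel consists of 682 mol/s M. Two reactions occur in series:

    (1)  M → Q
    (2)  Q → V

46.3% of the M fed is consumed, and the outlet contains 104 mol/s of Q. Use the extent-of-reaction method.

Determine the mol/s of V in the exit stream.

212 mol/s

Conversion of M: M consumed = 1ξ₁ = 0.463 × 682 → ξ₁ = 315.8 mol/s.
Q balance: n_Q = 0 + 1ξ₁ − 1ξ₂ = 104 → ξ₂ = (1·315.8 − 104)/1 = 211.8 mol/s.
Outlet amounts (n = n₀ + Σ ν·ξ):
  M: 682 − 1(315.8) = 366.2
  Q: 0 + 1(315.8) − 1(211.8) = 104
  V: 0 + 1(211.8) = 211.8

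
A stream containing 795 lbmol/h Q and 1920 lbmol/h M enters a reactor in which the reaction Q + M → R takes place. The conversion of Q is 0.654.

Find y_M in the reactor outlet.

Q reacted = 0.654 × 795 = 519.9 lbmol/h; ν_Q = −1, so ξ = 519.9/1 = 519.9 lbmol/h.
Outlet amounts (n = n₀ + ν ξ):
  Q: 795 − 1(519.9) = 275.1
  M: 1920 − 1(519.9) = 1400
  R: 0 + 1(519.9) = 519.9
Total out = 2195 lbmol/h; y_M = 1400 / 2195 = 0.6378.

0.638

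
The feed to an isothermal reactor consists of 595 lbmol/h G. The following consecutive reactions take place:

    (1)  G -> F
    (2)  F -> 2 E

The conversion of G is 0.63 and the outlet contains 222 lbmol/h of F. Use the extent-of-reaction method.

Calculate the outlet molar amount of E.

Conversion of G: G consumed = 1ξ₁ = 0.63 × 595 → ξ₁ = 374.9 lbmol/h.
F balance: n_F = 0 + 1ξ₁ − 1ξ₂ = 222 → ξ₂ = (1·374.9 − 222)/1 = 152.9 lbmol/h.
Outlet amounts (n = n₀ + Σ ν·ξ):
  G: 595 − 1(374.9) = 220.1
  F: 0 + 1(374.9) − 1(152.9) = 222
  E: 0 + 2(152.9) = 305.7

306 lbmol/h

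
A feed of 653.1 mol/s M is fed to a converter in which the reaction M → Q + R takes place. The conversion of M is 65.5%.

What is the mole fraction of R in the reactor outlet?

M reacted = 0.655 × 653.1 = 427.8 mol/s; ν_M = −1, so ξ = 427.8/1 = 427.8 mol/s.
Outlet amounts (n = n₀ + ν ξ):
  M: 653.1 − 1(427.8) = 225.3
  Q: 0 + 1(427.8) = 427.8
  R: 0 + 1(427.8) = 427.8
Total out = 1081 mol/s; y_R = 427.8 / 1081 = 0.3958.

0.396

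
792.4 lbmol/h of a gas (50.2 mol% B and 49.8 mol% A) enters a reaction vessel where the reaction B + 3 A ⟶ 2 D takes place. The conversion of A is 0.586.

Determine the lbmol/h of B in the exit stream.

A reacted = 0.586 × 394.6 = 231.2 lbmol/h; ν_A = −3, so ξ = 231.2/3 = 77.08 lbmol/h.
Outlet amounts (n = n₀ + ν ξ):
  B: 397.8 − 1(77.08) = 320.7
  A: 394.6 − 3(77.08) = 163.4
  D: 0 + 2(77.08) = 154.2

321 lbmol/h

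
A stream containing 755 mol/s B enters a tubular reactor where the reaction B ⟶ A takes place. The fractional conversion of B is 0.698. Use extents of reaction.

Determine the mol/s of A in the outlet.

527 mol/s

B reacted = 0.698 × 755 = 527 mol/s; ν_B = −1, so ξ = 527/1 = 527 mol/s.
Outlet amounts (n = n₀ + ν ξ):
  B: 755 − 1(527) = 228
  A: 0 + 1(527) = 527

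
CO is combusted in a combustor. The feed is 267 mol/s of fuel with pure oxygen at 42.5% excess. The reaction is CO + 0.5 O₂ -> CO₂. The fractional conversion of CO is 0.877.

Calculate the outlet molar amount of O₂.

73.2 mol/s

Stoichiometric O₂ = 0.5 × 267 = 133.5 mol/s; O₂ fed = 133.5 × 1.425 = 190.2 mol/s.
Fuel reacted = 0.877 × 267 → ξ = 234.2 mol/s.
Outlet (n = n₀ + ν ξ):
  CO: 267 − 1(234.2) = 32.84
  O₂: 190.2 − 0.5(234.2) = 73.16
  CO₂: 0 + 1(234.2) = 234.2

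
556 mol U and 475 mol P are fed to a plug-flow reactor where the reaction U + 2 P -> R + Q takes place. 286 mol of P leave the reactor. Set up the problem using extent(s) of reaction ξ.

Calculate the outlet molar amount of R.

For P: n = n₀ − 2ξ → 286 = 475 − 2ξ, giving ξ = 94.5 mol.
Outlet amounts (n = n₀ + ν ξ):
  U: 556 − 1(94.5) = 461.5
  P: 475 − 2(94.5) = 286
  R: 0 + 1(94.5) = 94.5
  Q: 0 + 1(94.5) = 94.5

94.5 mol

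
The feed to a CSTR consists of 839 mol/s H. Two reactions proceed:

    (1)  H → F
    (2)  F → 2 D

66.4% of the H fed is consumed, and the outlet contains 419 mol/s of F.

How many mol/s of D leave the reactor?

Conversion of H: H consumed = 1ξ₁ = 0.664 × 839 → ξ₁ = 557.1 mol/s.
F balance: n_F = 0 + 1ξ₁ − 1ξ₂ = 419 → ξ₂ = (1·557.1 − 419)/1 = 138.1 mol/s.
Outlet amounts (n = n₀ + Σ ν·ξ):
  H: 839 − 1(557.1) = 281.9
  F: 0 + 1(557.1) − 1(138.1) = 419
  D: 0 + 2(138.1) = 276.2

276 mol/s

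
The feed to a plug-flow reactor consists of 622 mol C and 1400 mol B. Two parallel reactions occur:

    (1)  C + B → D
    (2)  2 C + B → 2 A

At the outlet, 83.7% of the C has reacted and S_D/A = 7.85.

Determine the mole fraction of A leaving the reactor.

Conversion of C: C consumed = 0.837 × 622 = 520.6 mol = 1ξ₁ + 2ξ₂.
Selectivity: 1ξ₁ / (2ξ₂) = 7.85 → ξ₁ = 15.7 ξ₂.
Substitute: (1·15.7 + 2) ξ₂ = 520.6 → ξ₂ = 29.41 mol, ξ₁ = 461.8 mol.
Outlet amounts (n = n₀ + Σ ν·ξ):
  C: 622 − 1(461.8) − 2(29.41) = 101.4
  B: 1400 − 1(461.8) − 1(29.41) = 908.8
  D: 0 + 1(461.8) = 461.8
  A: 0 + 2(29.41) = 58.83
Total out = 1531 mol; y_A = 58.83 / 1531 = 0.03843.

0.0384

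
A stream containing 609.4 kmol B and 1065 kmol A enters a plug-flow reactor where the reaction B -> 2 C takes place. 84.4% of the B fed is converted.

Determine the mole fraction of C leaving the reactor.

B reacted = 0.844 × 609.4 = 514.3 kmol; ν_B = −1, so ξ = 514.3/1 = 514.3 kmol.
Outlet amounts (n = n₀ + ν ξ):
  B: 609.4 − 1(514.3) = 95.07
  C: 0 + 2(514.3) = 1029
  A: 1065 (inert)
Total out = 2189 kmol; y_C = 1029 / 2189 = 0.47.

0.47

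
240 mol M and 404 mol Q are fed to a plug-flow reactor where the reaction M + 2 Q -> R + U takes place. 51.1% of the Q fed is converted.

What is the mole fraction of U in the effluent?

0.191

Q reacted = 0.511 × 404 = 206.4 mol; ν_Q = −2, so ξ = 206.4/2 = 103.2 mol.
Outlet amounts (n = n₀ + ν ξ):
  M: 240 − 1(103.2) = 136.8
  Q: 404 − 2(103.2) = 197.6
  R: 0 + 1(103.2) = 103.2
  U: 0 + 1(103.2) = 103.2
Total out = 540.8 mol; y_U = 103.2 / 540.8 = 0.1909.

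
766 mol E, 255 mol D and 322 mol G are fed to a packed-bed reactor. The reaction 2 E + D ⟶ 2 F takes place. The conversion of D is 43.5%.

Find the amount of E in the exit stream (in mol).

544 mol

D reacted = 0.435 × 255 = 110.9 mol; ν_D = −1, so ξ = 110.9/1 = 110.9 mol.
Outlet amounts (n = n₀ + ν ξ):
  E: 766 − 2(110.9) = 544.1
  D: 255 − 1(110.9) = 144.1
  F: 0 + 2(110.9) = 221.8
  G: 322 (inert)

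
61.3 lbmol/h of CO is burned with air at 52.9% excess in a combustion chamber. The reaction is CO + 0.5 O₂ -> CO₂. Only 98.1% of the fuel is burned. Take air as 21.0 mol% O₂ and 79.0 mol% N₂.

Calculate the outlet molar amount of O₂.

Stoichiometric O₂ = 0.5 × 61.3 = 30.65 lbmol/h; O₂ fed = 30.65 × 1.529 = 46.86 lbmol/h.
N₂ fed = 46.86 × 79/21 = 176.3 lbmol/h.
Fuel reacted = 0.981 × 61.3 → ξ = 60.14 lbmol/h.
Outlet (n = n₀ + ν ξ):
  CO: 61.3 − 1(60.14) = 1.165
  O₂: 46.86 − 0.5(60.14) = 16.8
  N₂: 176.3 (inert)
  CO₂: 0 + 1(60.14) = 60.14

16.8 lbmol/h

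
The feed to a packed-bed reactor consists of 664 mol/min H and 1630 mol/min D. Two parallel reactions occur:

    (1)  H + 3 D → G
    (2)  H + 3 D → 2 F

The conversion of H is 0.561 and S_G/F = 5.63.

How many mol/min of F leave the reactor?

Conversion of H: H consumed = 0.561 × 664 = 372.5 mol/min = 1ξ₁ + 1ξ₂.
Selectivity: 1ξ₁ / (2ξ₂) = 5.63 → ξ₁ = 11.26 ξ₂.
Substitute: (1·11.26 + 1) ξ₂ = 372.5 → ξ₂ = 30.38 mol/min, ξ₁ = 342.1 mol/min.
Outlet amounts (n = n₀ + Σ ν·ξ):
  H: 664 − 1(342.1) − 1(30.38) = 291.5
  D: 1630 − 3(342.1) − 3(30.38) = 512.5
  G: 0 + 1(342.1) = 342.1
  F: 0 + 2(30.38) = 60.77

60.8 mol/min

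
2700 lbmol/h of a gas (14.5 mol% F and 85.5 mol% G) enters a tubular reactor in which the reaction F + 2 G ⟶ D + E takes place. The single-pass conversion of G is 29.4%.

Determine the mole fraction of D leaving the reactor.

G reacted = 0.294 × 2308 = 678.7 lbmol/h; ν_G = −2, so ξ = 678.7/2 = 339.3 lbmol/h.
Outlet amounts (n = n₀ + ν ξ):
  F: 391.5 − 1(339.3) = 52.15
  G: 2308 − 2(339.3) = 1630
  D: 0 + 1(339.3) = 339.3
  E: 0 + 1(339.3) = 339.3
Total out = 2361 lbmol/h; y_D = 339.3 / 2361 = 0.1438.

0.144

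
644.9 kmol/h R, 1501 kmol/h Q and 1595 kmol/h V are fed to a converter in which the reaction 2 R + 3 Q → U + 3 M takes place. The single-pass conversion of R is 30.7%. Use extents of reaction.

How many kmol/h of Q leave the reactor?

R reacted = 0.307 × 644.9 = 198 kmol/h; ν_R = −2, so ξ = 198/2 = 98.99 kmol/h.
Outlet amounts (n = n₀ + ν ξ):
  R: 644.9 − 2(98.99) = 446.9
  Q: 1501 − 3(98.99) = 1204
  U: 0 + 1(98.99) = 98.99
  M: 0 + 3(98.99) = 297
  V: 1595 (inert)

1200 kmol/h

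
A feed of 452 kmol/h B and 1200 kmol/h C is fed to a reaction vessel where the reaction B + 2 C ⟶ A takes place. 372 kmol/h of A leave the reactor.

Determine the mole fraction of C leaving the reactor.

0.502

For A: n = n₀ + 1ξ → 372 = 0 + 1ξ, giving ξ = 372 kmol/h.
Outlet amounts (n = n₀ + ν ξ):
  B: 452 − 1(372) = 80
  C: 1200 − 2(372) = 456
  A: 0 + 1(372) = 372
Total out = 908 kmol/h; y_C = 456 / 908 = 0.5022.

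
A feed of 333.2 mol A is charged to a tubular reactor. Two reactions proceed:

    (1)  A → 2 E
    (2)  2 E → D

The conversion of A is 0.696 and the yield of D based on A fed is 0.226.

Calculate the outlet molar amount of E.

313 mol

Conversion of A: A consumed = 1ξ₁ = 0.696 × 333.2 → ξ₁ = 231.9 mol.
Yield of D: 1ξ₂ / 333.2 = 0.226 → ξ₂ = 75.3 mol.
Outlet amounts (n = n₀ + Σ ν·ξ):
  A: 333.2 − 1(231.9) = 101.3
  E: 0 + 2(231.9) − 2(75.3) = 313.2
  D: 0 + 1(75.3) = 75.3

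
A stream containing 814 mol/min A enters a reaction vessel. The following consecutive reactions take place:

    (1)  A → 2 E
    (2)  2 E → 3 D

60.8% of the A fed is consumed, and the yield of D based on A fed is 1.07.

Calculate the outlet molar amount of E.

409 mol/min

Conversion of A: A consumed = 1ξ₁ = 0.608 × 814 → ξ₁ = 494.9 mol/min.
Yield of D: 3ξ₂ / 814 = 1.07 → ξ₂ = 290.3 mol/min.
Outlet amounts (n = n₀ + Σ ν·ξ):
  A: 814 − 1(494.9) = 319.1
  E: 0 + 2(494.9) − 2(290.3) = 409.2
  D: 0 + 3(290.3) = 871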